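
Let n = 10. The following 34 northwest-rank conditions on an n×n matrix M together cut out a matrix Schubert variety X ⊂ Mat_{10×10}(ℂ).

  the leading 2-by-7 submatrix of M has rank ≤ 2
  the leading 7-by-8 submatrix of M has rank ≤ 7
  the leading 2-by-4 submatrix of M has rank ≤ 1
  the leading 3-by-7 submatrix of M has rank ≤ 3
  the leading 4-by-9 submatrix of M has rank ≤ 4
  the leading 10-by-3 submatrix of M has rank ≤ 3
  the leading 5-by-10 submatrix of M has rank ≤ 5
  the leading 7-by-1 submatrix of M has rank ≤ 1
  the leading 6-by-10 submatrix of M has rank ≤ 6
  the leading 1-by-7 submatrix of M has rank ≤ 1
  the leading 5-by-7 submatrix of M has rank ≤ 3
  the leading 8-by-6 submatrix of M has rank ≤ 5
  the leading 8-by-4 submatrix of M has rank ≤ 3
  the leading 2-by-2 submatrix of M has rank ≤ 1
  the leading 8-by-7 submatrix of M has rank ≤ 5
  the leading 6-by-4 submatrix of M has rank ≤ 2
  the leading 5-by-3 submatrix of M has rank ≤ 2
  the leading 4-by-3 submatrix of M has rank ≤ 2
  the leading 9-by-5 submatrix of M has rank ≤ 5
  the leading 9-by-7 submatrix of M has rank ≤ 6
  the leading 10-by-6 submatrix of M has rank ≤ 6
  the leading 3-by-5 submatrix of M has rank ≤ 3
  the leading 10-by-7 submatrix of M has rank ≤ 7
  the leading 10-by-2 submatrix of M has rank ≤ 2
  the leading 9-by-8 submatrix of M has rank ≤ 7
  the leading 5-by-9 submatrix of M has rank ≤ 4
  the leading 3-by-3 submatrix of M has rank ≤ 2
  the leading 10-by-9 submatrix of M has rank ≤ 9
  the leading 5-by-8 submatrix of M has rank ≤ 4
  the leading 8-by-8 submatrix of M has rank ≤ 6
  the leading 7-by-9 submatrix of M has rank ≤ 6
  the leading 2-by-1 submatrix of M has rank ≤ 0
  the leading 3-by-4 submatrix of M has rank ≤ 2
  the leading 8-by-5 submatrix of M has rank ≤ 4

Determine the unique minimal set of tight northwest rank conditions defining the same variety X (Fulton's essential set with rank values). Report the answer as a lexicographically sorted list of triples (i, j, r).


Propagating the 34 rank bounds to every northwest block:

  0 | 1 | 1 | 1 | 1 | 1 | 1 | 1 | 1 | 1
  0 | 1 | 1 | 1 | 2 | 2 | 2 | 2 | 2 | 2
  1 | 2 | 2 | 2 | 3 | 3 | 3 | 3 | 3 | 3
  1 | 2 | 2 | 2 | 3 | 3 | 3 | 4 | 4 | 4
  1 | 2 | 2 | 2 | 3 | 3 | 3 | 4 | 4 | 5
  1 | 2 | 2 | 2 | 3 | 4 | 4 | 5 | 5 | 6
  1 | 2 | 3 | 3 | 4 | 5 | 5 | 6 | 6 | 7
  1 | 2 | 3 | 3 | 4 | 5 | 5 | 6 | 7 | 8
  1 | 2 | 3 | 4 | 5 | 6 | 6 | 7 | 8 | 9
  1 | 2 | 3 | 4 | 5 | 6 | 7 | 8 | 9 | 10

giving w = (2, 5, 1, 8, 10, 6, 3, 9, 4, 7) via Δ²R.

Fulton essential set (7 of the 17 Rothe cells):

[(2, 1, 0), (2, 4, 1), (5, 7, 3), (5, 9, 4), (6, 4, 2), (8, 4, 3), (8, 7, 5)]


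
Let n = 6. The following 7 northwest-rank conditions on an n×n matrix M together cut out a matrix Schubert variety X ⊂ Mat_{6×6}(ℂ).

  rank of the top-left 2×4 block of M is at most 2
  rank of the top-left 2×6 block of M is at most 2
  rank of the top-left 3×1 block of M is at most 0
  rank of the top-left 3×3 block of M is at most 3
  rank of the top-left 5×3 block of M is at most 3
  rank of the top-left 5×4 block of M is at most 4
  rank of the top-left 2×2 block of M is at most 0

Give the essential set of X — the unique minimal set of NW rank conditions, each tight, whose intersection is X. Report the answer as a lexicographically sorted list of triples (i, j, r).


Recovering R(i,j) via the rank-extension bound from the 7 conditions:

  i=1: 0  0  1  1  1  1
  i=2: 0  0  1  2  2  2
  i=3: 0  1  2  3  3  3
  i=4: 1  2  3  4  4  4
  i=5: 1  2  3  4  5  5
  i=6: 1  2  3  4  5  6

second differences of R give the permutation w = (3, 4, 2, 1, 5, 6).

|D(w)|=5, |Ess(w)|=2:

[(2, 2, 0), (3, 1, 0)]


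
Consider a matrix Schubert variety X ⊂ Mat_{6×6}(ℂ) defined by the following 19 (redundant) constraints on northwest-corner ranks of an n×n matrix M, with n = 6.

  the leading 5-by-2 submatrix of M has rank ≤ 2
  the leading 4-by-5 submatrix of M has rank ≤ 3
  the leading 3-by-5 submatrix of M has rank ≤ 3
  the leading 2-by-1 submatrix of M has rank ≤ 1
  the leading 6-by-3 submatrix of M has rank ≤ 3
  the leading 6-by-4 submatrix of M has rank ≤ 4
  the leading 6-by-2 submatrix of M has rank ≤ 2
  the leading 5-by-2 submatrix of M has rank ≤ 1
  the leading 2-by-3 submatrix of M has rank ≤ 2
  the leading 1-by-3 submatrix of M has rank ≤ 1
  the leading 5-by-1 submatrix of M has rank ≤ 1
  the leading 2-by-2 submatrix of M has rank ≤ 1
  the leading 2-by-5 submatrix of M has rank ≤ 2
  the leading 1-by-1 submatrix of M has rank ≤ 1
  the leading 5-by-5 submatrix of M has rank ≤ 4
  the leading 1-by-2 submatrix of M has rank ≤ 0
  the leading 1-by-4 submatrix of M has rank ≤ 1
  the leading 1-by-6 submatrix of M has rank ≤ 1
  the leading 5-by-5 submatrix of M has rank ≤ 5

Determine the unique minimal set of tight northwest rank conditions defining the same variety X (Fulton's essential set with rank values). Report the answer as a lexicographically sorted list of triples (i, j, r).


Rank table r_w(6×6) implied by the 19 constraints:

  i=1: 0  0  1  1  1  1
  i=2: 1  1  2  2  2  2
  i=3: 1  1  2  3  3  3
  i=4: 1  1  2  3  3  4
  i=5: 1  1  2  3  4  5
  i=6: 1  2  3  4  5  6

hence w(1..6) = (3, 1, 4, 6, 5, 2).

Rothe diagram D(w) (6 cells), 3 SE-corners (essential conditions):

[(1, 2, 0), (4, 5, 3), (5, 2, 1)]


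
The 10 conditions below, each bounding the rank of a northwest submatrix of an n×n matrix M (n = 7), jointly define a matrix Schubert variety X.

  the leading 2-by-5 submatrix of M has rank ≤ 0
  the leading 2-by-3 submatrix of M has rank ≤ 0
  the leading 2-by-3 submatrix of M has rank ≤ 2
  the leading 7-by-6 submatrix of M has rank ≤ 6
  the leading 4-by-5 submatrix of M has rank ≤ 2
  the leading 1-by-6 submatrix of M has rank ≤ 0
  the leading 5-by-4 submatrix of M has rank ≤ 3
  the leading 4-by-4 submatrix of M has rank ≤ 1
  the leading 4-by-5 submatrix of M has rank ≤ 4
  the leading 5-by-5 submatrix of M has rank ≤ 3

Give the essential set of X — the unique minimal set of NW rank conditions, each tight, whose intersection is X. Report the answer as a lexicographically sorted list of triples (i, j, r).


The tightest implied rank at each (i,j), from the 10 conditions:

  R[1]: 0 | 0 | 0 | 0 | 0 | 0 | 1
  R[2]: 0 | 0 | 0 | 0 | 0 | 1 | 2
  R[3]: 1 | 1 | 1 | 1 | 1 | 2 | 3
  R[4]: 1 | 1 | 1 | 1 | 2 | 3 | 4
  R[5]: 1 | 2 | 2 | 2 | 3 | 4 | 5
  R[6]: 1 | 2 | 3 | 3 | 4 | 5 | 6
  R[7]: 1 | 2 | 3 | 4 | 5 | 6 | 7

reading off 1-entries of Δ²R: w = (7, 6, 1, 5, 2, 3, 4).

|D(w)|=14, |Ess(w)|=3:

[(1, 6, 0), (2, 5, 0), (4, 4, 1)]


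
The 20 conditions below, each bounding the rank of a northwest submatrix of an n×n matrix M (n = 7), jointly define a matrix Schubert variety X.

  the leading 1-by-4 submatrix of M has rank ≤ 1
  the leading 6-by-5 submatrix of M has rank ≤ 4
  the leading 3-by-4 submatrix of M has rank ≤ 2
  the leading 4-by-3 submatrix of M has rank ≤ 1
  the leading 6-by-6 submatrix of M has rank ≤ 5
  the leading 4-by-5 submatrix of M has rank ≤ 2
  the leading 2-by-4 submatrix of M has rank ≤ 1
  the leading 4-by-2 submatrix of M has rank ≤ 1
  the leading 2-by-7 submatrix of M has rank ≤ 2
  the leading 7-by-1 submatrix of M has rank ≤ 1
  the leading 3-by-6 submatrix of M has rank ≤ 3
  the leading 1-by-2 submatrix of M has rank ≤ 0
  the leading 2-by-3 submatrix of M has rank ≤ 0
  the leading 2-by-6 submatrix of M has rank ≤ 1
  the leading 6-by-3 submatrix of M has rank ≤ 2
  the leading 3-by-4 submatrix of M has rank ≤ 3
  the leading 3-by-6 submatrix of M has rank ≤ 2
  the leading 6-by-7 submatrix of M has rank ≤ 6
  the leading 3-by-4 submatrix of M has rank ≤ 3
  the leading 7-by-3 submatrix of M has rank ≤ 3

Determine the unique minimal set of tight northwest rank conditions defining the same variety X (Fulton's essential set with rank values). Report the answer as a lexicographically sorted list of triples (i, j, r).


Reconstructing r_w from the 20 given conditions:

  row 1: 0 0 0 1 1 1 1
  row 2: 0 0 0 1 1 1 2
  row 3: 1 1 1 2 2 2 3
  row 4: 1 1 1 2 2 3 4
  row 5: 1 2 2 3 3 4 5
  row 6: 1 2 2 3 4 5 6
  row 7: 1 2 3 4 5 6 7

second differences of R give the permutation w = (4, 7, 1, 6, 2, 5, 3).

ℓ(w)=12; the 5 essential cells (i,j,r):

[(2, 3, 0), (2, 6, 1), (4, 3, 1), (4, 5, 2), (6, 3, 2)]


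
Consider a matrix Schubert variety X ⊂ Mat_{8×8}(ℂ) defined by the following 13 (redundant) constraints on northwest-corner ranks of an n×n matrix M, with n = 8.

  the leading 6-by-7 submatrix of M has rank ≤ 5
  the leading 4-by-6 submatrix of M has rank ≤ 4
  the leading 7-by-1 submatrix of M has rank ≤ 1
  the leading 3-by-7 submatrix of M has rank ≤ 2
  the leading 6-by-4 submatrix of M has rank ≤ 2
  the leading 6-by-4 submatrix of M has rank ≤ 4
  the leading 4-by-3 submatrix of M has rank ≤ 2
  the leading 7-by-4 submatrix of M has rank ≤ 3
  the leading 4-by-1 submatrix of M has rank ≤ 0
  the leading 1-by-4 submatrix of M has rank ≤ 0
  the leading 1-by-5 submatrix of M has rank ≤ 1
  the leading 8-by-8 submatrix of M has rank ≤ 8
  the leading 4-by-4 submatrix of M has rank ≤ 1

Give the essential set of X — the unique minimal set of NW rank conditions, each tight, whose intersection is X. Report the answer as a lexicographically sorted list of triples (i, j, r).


The tightest implied rank at each (i,j), from the 13 conditions:

  0  0  0  0  1  1  1  1
  0  1  1  1  2  2  2  2
  0  1  1  1  2  2  2  3
  0  1  1  1  2  3  3  4
  1  2  2  2  3  4  4  5
  1  2  2  2  3  4  5  6
  1  2  3  3  4  5  6  7
  1  2  3  4  5  6  7  8

giving w = (5, 2, 8, 6, 1, 7, 3, 4) via Δ²R.

5 SE-corners of the 15-cell Rothe diagram give Ess(w):

[(1, 4, 0), (3, 7, 2), (4, 1, 0), (4, 4, 1), (6, 4, 2)]


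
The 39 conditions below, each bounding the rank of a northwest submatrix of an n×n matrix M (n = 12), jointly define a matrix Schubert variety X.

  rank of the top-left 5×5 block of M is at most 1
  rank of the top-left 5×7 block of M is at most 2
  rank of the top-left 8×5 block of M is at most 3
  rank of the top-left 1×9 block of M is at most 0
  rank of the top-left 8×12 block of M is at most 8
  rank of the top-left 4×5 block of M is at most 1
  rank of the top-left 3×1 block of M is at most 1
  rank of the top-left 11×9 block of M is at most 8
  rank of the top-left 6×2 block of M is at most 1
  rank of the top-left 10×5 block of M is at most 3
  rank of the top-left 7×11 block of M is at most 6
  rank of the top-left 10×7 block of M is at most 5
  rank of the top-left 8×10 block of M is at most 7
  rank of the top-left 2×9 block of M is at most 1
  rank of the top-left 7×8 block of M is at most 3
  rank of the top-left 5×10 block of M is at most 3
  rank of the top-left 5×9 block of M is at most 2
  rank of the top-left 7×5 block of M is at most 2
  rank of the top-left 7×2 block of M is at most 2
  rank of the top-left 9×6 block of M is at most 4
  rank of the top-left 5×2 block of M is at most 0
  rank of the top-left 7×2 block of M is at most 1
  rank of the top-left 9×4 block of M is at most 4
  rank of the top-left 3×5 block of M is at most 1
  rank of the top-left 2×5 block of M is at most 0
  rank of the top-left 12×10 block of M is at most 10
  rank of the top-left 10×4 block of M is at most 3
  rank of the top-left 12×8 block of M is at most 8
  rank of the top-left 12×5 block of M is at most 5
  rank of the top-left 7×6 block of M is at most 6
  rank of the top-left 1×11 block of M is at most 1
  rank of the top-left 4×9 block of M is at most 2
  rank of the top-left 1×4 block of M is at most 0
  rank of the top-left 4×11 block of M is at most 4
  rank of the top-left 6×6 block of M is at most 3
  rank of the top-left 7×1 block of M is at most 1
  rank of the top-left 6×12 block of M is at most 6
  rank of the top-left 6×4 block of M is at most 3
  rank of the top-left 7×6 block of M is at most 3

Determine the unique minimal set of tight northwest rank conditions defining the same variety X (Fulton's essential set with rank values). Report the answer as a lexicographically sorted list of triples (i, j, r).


The tightest implied rank at each (i,j), from the 39 conditions:

  i=1: 0  0  0  0  0  0  0  0  0  1  1  1
  i=2: 0  0  0  0  0  1  1  1  1  2  2  2
  i=3: 0  0  1  1  1  2  2  2  2  3  3  3
  i=4: 0  0  1  1  1  2  2  2  2  3  4  4
  i=5: 0  0  1  1  1  2  2  2  2  3  4  5
  i=6: 1  1  2  2  2  3  3  3  3  4  5  6
  i=7: 1  1  2  2  2  3  3  3  4  5  6  7
  i=8: 1  2  3  3  3  4  4  4  5  6  7  8
  i=9: 1  2  3  3  3  4  5  5  6  7  8  9
  i=10: 1  2  3  3  3  4  5  6  7  8  9  10
  i=11: 1  2  3  4  4  5  6  7  8  9  10  11
  i=12: 1  2  3  4  5  6  7  8  9  10  11  12

giving w = (10, 6, 3, 11, 12, 1, 9, 2, 7, 8, 4, 5) via Δ²R.

Rothe diagram D(w) (39 cells), 9 SE-corners (essential conditions):

[(1, 9, 0), (2, 5, 0), (5, 2, 0), (5, 5, 1), (5, 9, 2), (7, 2, 1), (7, 5, 2), (7, 8, 3), (10, 5, 3)]


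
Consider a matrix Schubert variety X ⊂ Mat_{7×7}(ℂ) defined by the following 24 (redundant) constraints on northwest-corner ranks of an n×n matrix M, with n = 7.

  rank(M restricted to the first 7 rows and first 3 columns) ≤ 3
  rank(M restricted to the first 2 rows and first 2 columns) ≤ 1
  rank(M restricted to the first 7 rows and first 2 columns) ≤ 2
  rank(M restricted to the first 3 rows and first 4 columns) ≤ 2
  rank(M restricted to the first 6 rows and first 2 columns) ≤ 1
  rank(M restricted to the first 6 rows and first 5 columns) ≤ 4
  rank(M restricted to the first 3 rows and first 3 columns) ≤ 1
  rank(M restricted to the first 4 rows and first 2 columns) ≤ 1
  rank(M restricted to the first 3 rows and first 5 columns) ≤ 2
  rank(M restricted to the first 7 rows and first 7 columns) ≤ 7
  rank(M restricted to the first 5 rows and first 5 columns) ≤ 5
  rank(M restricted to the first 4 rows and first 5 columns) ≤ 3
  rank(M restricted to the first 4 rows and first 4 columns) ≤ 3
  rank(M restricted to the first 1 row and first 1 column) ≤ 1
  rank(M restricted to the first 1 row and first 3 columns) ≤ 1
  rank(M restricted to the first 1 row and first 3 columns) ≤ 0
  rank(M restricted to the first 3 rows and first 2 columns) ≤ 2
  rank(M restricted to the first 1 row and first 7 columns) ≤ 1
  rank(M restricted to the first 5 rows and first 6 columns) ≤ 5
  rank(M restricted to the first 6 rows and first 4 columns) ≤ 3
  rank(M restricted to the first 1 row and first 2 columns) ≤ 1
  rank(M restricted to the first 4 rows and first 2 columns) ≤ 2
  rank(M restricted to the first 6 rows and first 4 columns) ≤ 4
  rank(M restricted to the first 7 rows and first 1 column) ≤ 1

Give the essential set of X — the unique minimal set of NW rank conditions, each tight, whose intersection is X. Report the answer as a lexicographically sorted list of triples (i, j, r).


Rank table r_w(7×7) implied by the 24 constraints:

  R[1]: 0  0  0  1  1  1  1
  R[2]: 1  1  1  2  2  2  2
  R[3]: 1  1  1  2  2  3  3
  R[4]: 1  1  2  3  3  4  4
  R[5]: 1  1  2  3  4  5  5
  R[6]: 1  1  2  3  4  5  6
  R[7]: 1  2  3  4  5  6  7

hence w(1..7) = (4, 1, 6, 3, 5, 7, 2).

|D(w)|=9, |Ess(w)|=4:

[(1, 3, 0), (3, 3, 1), (3, 5, 2), (6, 2, 1)]


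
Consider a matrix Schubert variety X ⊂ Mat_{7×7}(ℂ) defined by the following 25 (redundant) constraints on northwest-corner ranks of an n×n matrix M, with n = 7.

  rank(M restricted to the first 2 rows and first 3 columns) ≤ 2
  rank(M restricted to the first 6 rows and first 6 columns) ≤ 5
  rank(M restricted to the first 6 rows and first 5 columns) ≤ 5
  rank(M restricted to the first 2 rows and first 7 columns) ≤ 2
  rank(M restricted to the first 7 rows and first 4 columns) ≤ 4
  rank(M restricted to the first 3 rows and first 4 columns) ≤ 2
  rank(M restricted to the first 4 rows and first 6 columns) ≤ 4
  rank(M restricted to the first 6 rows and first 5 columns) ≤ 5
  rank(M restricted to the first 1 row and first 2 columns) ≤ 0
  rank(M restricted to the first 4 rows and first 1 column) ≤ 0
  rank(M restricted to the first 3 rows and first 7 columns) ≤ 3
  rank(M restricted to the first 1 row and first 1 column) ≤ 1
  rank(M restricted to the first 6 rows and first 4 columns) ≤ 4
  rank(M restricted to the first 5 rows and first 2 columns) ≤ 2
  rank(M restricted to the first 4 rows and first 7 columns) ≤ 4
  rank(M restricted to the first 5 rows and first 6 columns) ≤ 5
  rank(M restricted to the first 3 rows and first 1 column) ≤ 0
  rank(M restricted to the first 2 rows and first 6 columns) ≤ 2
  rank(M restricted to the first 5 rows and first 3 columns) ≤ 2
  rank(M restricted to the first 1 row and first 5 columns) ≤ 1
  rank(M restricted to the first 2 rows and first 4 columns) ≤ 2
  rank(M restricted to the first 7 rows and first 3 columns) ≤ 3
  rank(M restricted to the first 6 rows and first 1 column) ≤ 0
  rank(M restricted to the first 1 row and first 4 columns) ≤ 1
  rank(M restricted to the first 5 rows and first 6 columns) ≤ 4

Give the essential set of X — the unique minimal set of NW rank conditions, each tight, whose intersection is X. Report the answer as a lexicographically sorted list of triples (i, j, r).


Propagating the 25 rank bounds to every northwest block:

  i=1: 0, 0, 1, 1, 1, 1, 1
  i=2: 0, 1, 2, 2, 2, 2, 2
  i=3: 0, 1, 2, 2, 3, 3, 3
  i=4: 0, 1, 2, 3, 4, 4, 4
  i=5: 0, 1, 2, 3, 4, 4, 5
  i=6: 0, 1, 2, 3, 4, 5, 6
  i=7: 1, 2, 3, 4, 5, 6, 7

hence w(1..7) = (3, 2, 5, 4, 7, 6, 1).

Rothe diagram D(w) (9 cells), 4 SE-corners (essential conditions):

[(1, 2, 0), (3, 4, 2), (5, 6, 4), (6, 1, 0)]


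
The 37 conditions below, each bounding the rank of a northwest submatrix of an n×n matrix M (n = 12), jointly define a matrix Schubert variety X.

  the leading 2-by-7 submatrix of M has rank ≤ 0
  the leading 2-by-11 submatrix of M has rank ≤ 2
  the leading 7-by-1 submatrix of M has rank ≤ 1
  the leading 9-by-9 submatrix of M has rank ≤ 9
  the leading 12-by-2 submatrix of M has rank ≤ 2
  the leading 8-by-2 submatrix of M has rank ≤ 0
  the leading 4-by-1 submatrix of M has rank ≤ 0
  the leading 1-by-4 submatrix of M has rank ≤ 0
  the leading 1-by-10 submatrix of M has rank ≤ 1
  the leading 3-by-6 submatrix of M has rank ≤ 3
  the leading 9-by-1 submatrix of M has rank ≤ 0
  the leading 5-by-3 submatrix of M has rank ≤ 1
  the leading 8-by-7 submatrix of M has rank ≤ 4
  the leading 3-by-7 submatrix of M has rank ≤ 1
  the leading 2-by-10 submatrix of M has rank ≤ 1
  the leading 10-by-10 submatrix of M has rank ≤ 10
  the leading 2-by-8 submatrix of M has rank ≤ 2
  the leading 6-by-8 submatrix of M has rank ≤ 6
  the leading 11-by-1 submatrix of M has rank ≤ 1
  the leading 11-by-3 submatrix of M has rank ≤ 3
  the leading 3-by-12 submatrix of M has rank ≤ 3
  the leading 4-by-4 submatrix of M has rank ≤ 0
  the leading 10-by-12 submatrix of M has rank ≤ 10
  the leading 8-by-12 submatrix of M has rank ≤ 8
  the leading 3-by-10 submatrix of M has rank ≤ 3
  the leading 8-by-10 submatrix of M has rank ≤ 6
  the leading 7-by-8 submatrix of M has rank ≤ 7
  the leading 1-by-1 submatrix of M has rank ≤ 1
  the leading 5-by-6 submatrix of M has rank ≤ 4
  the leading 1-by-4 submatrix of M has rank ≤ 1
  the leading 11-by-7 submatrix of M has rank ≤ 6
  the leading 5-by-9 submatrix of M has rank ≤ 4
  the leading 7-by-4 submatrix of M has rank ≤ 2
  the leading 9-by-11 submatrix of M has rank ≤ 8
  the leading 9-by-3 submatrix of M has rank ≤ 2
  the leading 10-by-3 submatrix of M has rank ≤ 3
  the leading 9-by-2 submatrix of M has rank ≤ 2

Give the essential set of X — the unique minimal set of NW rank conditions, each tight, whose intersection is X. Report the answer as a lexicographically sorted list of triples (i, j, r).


Propagating the 37 rank bounds to every northwest block:

  row 1: 0 | 0 | 0 | 0 | 0 | 0 | 0 | 1 | 1 | 1 | 1 | 1
  row 2: 0 | 0 | 0 | 0 | 0 | 0 | 0 | 1 | 1 | 1 | 2 | 2
  row 3: 0 | 0 | 0 | 0 | 1 | 1 | 1 | 2 | 2 | 2 | 3 | 3
  row 4: 0 | 0 | 0 | 0 | 1 | 2 | 2 | 3 | 3 | 3 | 4 | 4
  row 5: 0 | 0 | 1 | 1 | 2 | 3 | 3 | 4 | 4 | 4 | 5 | 5
  row 6: 0 | 0 | 1 | 2 | 3 | 4 | 4 | 5 | 5 | 5 | 6 | 6
  row 7: 0 | 0 | 1 | 2 | 3 | 4 | 4 | 5 | 6 | 6 | 7 | 7
  row 8: 0 | 0 | 1 | 2 | 3 | 4 | 4 | 5 | 6 | 6 | 7 | 8
  row 9: 0 | 1 | 2 | 3 | 4 | 5 | 5 | 6 | 7 | 7 | 8 | 9
  row 10: 1 | 2 | 3 | 4 | 5 | 6 | 6 | 7 | 8 | 8 | 9 | 10
  row 11: 1 | 2 | 3 | 4 | 5 | 6 | 6 | 7 | 8 | 9 | 10 | 11
  row 12: 1 | 2 | 3 | 4 | 5 | 6 | 7 | 8 | 9 | 10 | 11 | 12

so w = (8, 11, 5, 6, 3, 4, 9, 12, 2, 1, 10, 7).

|D(w)|=37, |Ess(w)|=8:

[(2, 7, 0), (2, 10, 1), (4, 4, 0), (8, 2, 0), (8, 7, 4), (8, 10, 6), (9, 1, 0), (11, 7, 6)]


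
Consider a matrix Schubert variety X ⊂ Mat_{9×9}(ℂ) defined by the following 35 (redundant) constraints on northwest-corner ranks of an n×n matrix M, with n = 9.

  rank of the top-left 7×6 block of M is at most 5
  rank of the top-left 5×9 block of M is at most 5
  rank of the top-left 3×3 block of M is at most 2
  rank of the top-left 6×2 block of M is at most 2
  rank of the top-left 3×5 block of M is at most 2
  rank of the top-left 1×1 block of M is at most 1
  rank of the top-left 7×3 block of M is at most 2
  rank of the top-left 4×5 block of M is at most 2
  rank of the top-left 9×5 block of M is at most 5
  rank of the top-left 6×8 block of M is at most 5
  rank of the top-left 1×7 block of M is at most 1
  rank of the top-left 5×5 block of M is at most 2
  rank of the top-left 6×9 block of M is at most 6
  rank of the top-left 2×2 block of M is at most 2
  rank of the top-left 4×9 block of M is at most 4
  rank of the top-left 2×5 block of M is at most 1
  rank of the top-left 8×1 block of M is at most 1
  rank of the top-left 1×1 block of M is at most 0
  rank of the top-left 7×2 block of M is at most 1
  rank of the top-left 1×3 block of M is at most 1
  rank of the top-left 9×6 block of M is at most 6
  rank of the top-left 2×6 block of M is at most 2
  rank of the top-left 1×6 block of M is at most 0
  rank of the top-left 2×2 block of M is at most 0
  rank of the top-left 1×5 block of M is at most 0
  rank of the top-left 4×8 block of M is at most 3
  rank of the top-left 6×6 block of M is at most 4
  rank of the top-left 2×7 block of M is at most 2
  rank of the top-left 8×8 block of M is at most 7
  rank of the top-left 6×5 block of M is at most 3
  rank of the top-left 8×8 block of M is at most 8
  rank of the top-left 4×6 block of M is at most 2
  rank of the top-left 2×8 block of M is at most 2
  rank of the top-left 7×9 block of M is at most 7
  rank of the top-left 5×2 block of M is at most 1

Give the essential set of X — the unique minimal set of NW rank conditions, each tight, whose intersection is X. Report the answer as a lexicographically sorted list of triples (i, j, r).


Reconstructing r_w from the 35 given conditions:

  i=1: 0 0 0 0 0 0 1 1 1
  i=2: 0 0 1 1 1 1 2 2 2
  i=3: 1 1 2 2 2 2 3 3 3
  i=4: 1 1 2 2 2 2 3 3 4
  i=5: 1 1 2 2 2 3 4 4 5
  i=6: 1 1 2 3 3 4 5 5 6
  i=7: 1 1 2 3 4 5 6 6 7
  i=8: 1 2 3 4 5 6 7 7 8
  i=9: 1 2 3 4 5 6 7 8 9

reading off 1-entries of Δ²R: w = (7, 3, 1, 9, 6, 4, 5, 2, 8).

D(w) has 18 cells with 6 SE-corners; essential set:

[(1, 6, 0), (2, 2, 0), (4, 6, 2), (4, 8, 3), (5, 5, 2), (7, 2, 1)]


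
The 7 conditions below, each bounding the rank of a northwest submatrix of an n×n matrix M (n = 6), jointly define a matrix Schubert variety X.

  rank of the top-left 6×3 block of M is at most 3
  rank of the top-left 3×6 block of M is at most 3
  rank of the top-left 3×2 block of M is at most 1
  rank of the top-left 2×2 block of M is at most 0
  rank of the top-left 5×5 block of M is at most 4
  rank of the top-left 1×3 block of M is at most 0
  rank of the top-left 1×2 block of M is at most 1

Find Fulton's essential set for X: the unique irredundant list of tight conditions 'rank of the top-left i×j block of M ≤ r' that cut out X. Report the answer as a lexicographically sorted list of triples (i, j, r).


Propagating the 7 rank bounds to every northwest block:

  row 1: 0 0 0 1 1 1
  row 2: 0 0 1 2 2 2
  row 3: 1 1 2 3 3 3
  row 4: 1 2 3 4 4 4
  row 5: 1 2 3 4 4 5
  row 6: 1 2 3 4 5 6

reading off 1-entries of Δ²R: w = (4, 3, 1, 2, 6, 5).

|D(w)|=6, |Ess(w)|=3:

[(1, 3, 0), (2, 2, 0), (5, 5, 4)]


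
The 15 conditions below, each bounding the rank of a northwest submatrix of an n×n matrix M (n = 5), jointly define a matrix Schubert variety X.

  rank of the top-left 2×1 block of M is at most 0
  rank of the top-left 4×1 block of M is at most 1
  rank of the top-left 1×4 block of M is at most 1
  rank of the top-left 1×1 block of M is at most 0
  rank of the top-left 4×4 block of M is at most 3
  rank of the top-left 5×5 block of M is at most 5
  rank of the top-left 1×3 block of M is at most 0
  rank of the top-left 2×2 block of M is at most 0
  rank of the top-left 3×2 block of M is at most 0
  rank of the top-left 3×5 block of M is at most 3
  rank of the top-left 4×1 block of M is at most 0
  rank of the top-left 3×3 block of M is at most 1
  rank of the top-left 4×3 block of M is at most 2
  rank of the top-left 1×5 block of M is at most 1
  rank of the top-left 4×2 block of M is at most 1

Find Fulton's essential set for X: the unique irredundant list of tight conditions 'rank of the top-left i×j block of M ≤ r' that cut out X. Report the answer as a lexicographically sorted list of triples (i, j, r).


Rank table r_w(5×5) implied by the 15 constraints:

  R[1]: 0 | 0 | 0 | 1 | 1
  R[2]: 0 | 0 | 1 | 2 | 2
  R[3]: 0 | 0 | 1 | 2 | 3
  R[4]: 0 | 1 | 2 | 3 | 4
  R[5]: 1 | 2 | 3 | 4 | 5

giving w = (4, 3, 5, 2, 1) via Δ²R.

ℓ(w)=8; the 3 essential cells (i,j,r):

[(1, 3, 0), (3, 2, 0), (4, 1, 0)]


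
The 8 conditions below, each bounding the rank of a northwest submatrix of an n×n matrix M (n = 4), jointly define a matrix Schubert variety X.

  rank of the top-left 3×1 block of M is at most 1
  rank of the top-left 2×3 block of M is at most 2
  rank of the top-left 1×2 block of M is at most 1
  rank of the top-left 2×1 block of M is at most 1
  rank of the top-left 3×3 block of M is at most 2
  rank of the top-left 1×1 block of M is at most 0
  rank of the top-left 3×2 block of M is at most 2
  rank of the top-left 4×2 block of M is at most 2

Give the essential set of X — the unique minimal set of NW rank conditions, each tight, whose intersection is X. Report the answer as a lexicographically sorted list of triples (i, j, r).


The tightest implied rank at each (i,j), from the 8 conditions:

  row 1: 0  1  1  1
  row 2: 1  2  2  2
  row 3: 1  2  2  3
  row 4: 1  2  3  4

second differences of R give the permutation w = (2, 1, 4, 3).

ℓ(w)=2; the 2 essential cells (i,j,r):

[(1, 1, 0), (3, 3, 2)]


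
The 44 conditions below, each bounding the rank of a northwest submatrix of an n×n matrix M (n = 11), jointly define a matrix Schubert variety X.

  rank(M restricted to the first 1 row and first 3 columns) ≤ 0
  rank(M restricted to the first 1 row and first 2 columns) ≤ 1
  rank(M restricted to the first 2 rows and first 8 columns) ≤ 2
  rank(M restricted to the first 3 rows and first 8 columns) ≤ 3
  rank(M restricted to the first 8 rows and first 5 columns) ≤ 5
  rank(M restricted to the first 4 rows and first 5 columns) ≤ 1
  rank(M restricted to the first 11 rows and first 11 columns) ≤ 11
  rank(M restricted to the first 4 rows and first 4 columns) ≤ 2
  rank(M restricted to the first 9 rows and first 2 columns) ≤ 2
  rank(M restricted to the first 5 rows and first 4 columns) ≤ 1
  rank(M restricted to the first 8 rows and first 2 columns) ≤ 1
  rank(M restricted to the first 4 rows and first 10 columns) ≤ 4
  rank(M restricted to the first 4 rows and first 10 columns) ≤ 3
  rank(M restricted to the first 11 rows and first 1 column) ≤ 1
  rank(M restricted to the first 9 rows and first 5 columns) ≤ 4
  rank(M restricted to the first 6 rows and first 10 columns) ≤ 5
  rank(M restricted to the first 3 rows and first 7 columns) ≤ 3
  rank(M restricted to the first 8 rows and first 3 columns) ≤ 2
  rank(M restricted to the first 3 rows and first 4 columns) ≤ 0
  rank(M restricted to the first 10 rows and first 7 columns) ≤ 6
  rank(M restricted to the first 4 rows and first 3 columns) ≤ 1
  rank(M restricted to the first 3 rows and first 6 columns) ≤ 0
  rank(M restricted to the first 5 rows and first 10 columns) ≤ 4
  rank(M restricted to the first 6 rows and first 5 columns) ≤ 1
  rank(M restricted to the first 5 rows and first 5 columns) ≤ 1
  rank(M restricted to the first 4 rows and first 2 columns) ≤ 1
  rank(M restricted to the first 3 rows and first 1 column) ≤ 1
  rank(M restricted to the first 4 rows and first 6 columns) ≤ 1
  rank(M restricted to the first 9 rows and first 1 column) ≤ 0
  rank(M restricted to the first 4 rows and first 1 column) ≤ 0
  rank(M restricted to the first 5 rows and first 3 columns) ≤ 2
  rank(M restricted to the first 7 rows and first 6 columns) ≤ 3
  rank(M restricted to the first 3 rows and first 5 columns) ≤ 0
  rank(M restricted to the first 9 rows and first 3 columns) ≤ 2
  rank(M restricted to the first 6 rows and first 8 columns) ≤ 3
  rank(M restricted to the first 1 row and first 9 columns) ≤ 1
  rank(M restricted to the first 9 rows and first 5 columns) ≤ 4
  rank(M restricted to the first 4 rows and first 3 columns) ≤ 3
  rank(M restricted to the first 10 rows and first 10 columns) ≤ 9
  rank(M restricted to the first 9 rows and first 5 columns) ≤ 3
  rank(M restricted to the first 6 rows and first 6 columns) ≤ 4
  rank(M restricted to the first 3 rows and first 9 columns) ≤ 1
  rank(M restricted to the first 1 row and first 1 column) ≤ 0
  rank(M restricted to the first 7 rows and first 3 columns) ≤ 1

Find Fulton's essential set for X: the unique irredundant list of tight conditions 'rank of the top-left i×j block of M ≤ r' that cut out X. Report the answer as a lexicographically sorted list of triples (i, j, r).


Rank table r_w(11×11) implied by the 44 constraints:

  0, 0, 0, 0, 0, 0, 1, 1, 1, 1, 1
  0, 0, 0, 0, 0, 0, 1, 1, 1, 2, 2
  0, 0, 0, 0, 0, 0, 1, 1, 1, 2, 3
  0, 1, 1, 1, 1, 1, 2, 2, 2, 3, 4
  0, 1, 1, 1, 1, 2, 3, 3, 3, 4, 5
  0, 1, 1, 1, 1, 2, 3, 3, 4, 5, 6
  0, 1, 1, 2, 2, 3, 4, 4, 5, 6, 7
  0, 1, 2, 3, 3, 4, 5, 5, 6, 7, 8
  0, 1, 2, 3, 3, 4, 5, 6, 7, 8, 9
  1, 2, 3, 4, 4, 5, 6, 7, 8, 9, 10
  1, 2, 3, 4, 5, 6, 7, 8, 9, 10, 11

so w = (7, 10, 11, 2, 6, 9, 4, 3, 8, 1, 5).

7 SE-corners of the 37-cell Rothe diagram give Ess(w):

[(3, 6, 0), (3, 9, 1), (6, 5, 1), (6, 8, 3), (7, 3, 1), (9, 1, 0), (9, 5, 3)]


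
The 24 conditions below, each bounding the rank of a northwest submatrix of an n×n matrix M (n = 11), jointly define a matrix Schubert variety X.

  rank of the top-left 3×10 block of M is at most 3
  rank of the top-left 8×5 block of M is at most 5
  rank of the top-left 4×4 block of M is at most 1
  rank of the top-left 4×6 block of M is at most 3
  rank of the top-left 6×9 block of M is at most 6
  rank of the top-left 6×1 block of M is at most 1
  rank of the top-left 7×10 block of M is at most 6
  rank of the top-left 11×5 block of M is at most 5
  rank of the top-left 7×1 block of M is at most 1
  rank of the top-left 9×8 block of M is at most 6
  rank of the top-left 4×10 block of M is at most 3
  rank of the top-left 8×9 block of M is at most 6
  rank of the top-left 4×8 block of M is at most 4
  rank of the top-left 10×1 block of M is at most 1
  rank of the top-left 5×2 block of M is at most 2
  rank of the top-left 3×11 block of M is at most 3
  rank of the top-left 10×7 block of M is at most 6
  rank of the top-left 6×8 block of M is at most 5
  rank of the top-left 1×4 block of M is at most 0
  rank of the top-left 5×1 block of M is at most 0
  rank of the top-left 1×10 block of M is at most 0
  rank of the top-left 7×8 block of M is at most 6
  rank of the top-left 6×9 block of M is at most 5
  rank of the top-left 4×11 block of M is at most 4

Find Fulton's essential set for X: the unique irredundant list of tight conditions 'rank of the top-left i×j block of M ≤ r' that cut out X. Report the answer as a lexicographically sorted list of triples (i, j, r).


Recovering R(i,j) via the rank-extension bound from the 24 conditions:

  R[1]: 0, 0, 0, 0, 0, 0, 0, 0, 0, 0, 1
  R[2]: 0, 1, 1, 1, 1, 1, 1, 1, 1, 1, 2
  R[3]: 0, 1, 1, 1, 2, 2, 2, 2, 2, 2, 3
  R[4]: 0, 1, 1, 1, 2, 3, 3, 3, 3, 3, 4
  R[5]: 0, 1, 2, 2, 3, 4, 4, 4, 4, 4, 5
  R[6]: 1, 2, 3, 3, 4, 5, 5, 5, 5, 5, 6
  R[7]: 1, 2, 3, 4, 5, 6, 6, 6, 6, 6, 7
  R[8]: 1, 2, 3, 4, 5, 6, 6, 6, 6, 7, 8
  R[9]: 1, 2, 3, 4, 5, 6, 6, 6, 7, 8, 9
  R[10]: 1, 2, 3, 4, 5, 6, 6, 7, 8, 9, 10
  R[11]: 1, 2, 3, 4, 5, 6, 7, 8, 9, 10, 11

so w = (11, 2, 5, 6, 3, 1, 4, 10, 9, 8, 7).

6 SE-corners of the 24-cell Rothe diagram give Ess(w):

[(1, 10, 0), (4, 4, 1), (5, 1, 0), (8, 9, 6), (9, 8, 6), (10, 7, 6)]


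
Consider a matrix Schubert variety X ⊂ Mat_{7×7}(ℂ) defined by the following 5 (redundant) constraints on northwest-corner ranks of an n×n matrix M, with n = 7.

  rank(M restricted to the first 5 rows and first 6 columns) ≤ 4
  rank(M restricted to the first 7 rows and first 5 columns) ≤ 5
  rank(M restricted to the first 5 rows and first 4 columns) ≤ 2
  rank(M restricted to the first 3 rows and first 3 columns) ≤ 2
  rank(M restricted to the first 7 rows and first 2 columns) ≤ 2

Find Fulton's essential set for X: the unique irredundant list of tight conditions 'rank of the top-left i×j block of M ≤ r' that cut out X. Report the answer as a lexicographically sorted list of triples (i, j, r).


The tightest implied rank at each (i,j), from the 5 conditions:

  1, 1, 1, 1, 1, 1, 1
  1, 2, 2, 2, 2, 2, 2
  1, 2, 2, 2, 3, 3, 3
  1, 2, 2, 2, 3, 4, 4
  1, 2, 2, 2, 3, 4, 5
  1, 2, 3, 3, 4, 5, 6
  1, 2, 3, 4, 5, 6, 7

giving w = (1, 2, 5, 6, 7, 3, 4) via Δ²R.

D(w) has 6 cells with 1 SE-corner; essential set:

[(5, 4, 2)]


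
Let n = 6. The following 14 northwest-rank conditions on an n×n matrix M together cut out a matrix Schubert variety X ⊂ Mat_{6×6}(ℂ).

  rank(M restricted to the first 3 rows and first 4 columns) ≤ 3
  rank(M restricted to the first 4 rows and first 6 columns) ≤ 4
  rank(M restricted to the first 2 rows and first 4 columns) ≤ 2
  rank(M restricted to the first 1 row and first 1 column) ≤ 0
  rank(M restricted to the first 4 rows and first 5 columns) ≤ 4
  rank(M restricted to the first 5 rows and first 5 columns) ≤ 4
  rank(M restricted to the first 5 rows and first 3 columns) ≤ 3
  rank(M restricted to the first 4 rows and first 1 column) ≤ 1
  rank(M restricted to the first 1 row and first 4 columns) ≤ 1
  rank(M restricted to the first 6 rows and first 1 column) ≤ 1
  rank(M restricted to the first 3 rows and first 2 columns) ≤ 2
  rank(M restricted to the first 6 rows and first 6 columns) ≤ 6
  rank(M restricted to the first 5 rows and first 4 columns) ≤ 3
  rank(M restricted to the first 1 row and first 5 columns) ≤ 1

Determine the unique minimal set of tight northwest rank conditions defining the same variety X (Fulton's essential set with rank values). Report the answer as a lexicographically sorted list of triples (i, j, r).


Recovering R(i,j) via the rank-extension bound from the 14 conditions:

  row 1: 0 1 1 1 1 1
  row 2: 1 2 2 2 2 2
  row 3: 1 2 3 3 3 3
  row 4: 1 2 3 3 4 4
  row 5: 1 2 3 3 4 5
  row 6: 1 2 3 4 5 6

giving w = (2, 1, 3, 5, 6, 4) via Δ²R.

D(w) has 3 cells with 2 SE-corners; essential set:

[(1, 1, 0), (5, 4, 3)]


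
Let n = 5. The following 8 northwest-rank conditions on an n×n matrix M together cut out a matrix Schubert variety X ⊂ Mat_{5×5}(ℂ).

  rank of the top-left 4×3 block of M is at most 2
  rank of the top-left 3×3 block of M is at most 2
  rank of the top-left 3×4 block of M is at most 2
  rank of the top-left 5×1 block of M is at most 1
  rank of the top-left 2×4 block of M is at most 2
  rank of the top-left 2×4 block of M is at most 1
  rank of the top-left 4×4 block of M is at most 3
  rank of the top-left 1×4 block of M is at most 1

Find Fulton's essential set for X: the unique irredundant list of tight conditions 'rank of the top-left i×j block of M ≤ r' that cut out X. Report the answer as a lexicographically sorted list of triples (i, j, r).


Computing R[i][j] = min implied NW-rank bound (n=5, 8 conditions):

  row 1: 1  1  1  1  1
  row 2: 1  1  1  1  2
  row 3: 1  2  2  2  3
  row 4: 1  2  2  3  4
  row 5: 1  2  3  4  5

reading off 1-entries of Δ²R: w = (1, 5, 2, 4, 3).

2 SE-corners of the 4-cell Rothe diagram give Ess(w):

[(2, 4, 1), (4, 3, 2)]


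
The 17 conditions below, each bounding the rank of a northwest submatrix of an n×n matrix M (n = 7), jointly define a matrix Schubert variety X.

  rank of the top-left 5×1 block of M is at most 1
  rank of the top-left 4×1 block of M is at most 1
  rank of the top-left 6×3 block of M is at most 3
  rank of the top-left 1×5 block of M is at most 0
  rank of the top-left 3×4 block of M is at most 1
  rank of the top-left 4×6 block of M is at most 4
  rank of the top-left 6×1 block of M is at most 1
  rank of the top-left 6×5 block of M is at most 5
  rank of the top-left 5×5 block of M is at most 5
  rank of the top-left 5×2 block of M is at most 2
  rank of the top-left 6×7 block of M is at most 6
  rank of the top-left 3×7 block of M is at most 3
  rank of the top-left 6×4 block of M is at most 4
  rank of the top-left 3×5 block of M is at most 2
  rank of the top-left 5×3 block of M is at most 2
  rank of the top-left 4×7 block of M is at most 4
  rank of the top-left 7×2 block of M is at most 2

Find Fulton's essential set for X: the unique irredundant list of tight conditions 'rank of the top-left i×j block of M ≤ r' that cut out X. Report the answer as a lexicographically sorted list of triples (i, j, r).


Rank table r_w(7×7) implied by the 17 constraints:

  row 1: 0 0 0 0 0 1 1
  row 2: 1 1 1 1 1 2 2
  row 3: 1 1 1 1 2 3 3
  row 4: 1 2 2 2 3 4 4
  row 5: 1 2 2 3 4 5 5
  row 6: 1 2 3 4 5 6 6
  row 7: 1 2 3 4 5 6 7

the unique w with this rank table is (6, 1, 5, 2, 4, 3, 7).

|D(w)|=9, |Ess(w)|=3:

[(1, 5, 0), (3, 4, 1), (5, 3, 2)]


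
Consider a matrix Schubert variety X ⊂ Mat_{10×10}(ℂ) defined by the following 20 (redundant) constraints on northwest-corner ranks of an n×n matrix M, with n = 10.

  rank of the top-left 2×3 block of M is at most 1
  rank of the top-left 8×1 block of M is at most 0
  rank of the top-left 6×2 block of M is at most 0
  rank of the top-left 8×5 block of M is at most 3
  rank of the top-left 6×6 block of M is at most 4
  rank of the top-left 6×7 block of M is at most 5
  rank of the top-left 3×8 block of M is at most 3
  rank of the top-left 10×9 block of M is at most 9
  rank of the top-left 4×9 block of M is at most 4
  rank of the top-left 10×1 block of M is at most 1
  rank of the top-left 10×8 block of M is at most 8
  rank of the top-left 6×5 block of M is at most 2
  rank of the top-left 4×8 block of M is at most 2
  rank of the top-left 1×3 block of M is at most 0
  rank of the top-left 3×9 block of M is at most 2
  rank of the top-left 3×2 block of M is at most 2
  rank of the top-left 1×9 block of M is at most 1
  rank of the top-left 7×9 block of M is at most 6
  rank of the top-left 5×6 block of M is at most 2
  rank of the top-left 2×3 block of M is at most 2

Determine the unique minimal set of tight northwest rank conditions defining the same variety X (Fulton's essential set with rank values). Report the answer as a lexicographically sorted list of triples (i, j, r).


Propagating the 20 rank bounds to every northwest block:

  R[1]: 0  0  0  1  1  1  1  1  1  1
  R[2]: 0  0  1  2  2  2  2  2  2  2
  R[3]: 0  0  1  2  2  2  2  2  2  3
  R[4]: 0  0  1  2  2  2  2  2  3  4
  R[5]: 0  0  1  2  2  2  3  3  4  5
  R[6]: 0  0  1  2  2  3  4  4  5  6
  R[7]: 0  1  2  3  3  4  5  5  6  7
  R[8]: 0  1  2  3  3  4  5  6  7  8
  R[9]: 1  2  3  4  4  5  6  7  8  9
  R[10]: 1  2  3  4  5  6  7  8  9  10

second differences of R give the permutation w = (4, 3, 10, 9, 7, 6, 2, 8, 1, 5).

D(w) has 28 cells with 8 SE-corners; essential set:

[(1, 3, 0), (3, 9, 2), (4, 8, 2), (5, 6, 2), (6, 2, 0), (6, 5, 2), (8, 1, 0), (8, 5, 3)]
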